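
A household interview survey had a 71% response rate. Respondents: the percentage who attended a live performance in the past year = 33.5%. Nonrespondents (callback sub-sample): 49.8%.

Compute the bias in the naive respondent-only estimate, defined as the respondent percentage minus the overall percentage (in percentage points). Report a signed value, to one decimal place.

Nonresponse fraction = 1 − 0.71 = 0.29.
Bias = (nonresponse fraction) × (respondent percentage − nonrespondent percentage)
     = 0.29 × (33.5 − 49.8) = 0.29 × -16.3 = -4.727.

-4.7 percentage points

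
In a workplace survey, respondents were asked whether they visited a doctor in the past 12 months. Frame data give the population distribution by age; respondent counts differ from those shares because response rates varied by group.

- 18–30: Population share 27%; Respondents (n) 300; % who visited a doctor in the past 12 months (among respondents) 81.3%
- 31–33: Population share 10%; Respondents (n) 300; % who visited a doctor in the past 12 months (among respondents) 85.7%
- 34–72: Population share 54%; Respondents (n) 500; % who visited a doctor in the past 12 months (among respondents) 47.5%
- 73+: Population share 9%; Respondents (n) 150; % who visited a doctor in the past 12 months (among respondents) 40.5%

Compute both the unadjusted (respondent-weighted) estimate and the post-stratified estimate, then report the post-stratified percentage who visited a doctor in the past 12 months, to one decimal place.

59.8%

Naive respondent-only estimate (weights = respondent counts):
  (300/1250)×81.3 + (300/1250)×85.7 + (500/1250)×47.5 + (150/1250)×40.5 = 63.94%
Post-stratifying to population shares instead:
  0.27×81.3 + 0.1×85.7 + 0.54×47.5 + 0.09×40.5 = 59.816%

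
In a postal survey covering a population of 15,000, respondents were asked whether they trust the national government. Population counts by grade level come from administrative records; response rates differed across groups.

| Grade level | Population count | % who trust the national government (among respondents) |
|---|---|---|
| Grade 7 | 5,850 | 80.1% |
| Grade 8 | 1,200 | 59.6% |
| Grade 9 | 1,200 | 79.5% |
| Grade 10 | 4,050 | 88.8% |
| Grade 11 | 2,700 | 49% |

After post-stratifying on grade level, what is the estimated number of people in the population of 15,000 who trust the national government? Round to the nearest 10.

11,270

Estimated count per cell = population count × respondent percentage:
  Grade 7: 5,850 × 80.1% = 4685.85
  Grade 8: 1,200 × 59.6% = 715.2
  Grade 9: 1,200 × 79.5% = 954
  Grade 10: 4,050 × 88.8% = 3596.4
  Grade 11: 2,700 × 49% = 1323
Estimated total = 11274.5 → 11,270.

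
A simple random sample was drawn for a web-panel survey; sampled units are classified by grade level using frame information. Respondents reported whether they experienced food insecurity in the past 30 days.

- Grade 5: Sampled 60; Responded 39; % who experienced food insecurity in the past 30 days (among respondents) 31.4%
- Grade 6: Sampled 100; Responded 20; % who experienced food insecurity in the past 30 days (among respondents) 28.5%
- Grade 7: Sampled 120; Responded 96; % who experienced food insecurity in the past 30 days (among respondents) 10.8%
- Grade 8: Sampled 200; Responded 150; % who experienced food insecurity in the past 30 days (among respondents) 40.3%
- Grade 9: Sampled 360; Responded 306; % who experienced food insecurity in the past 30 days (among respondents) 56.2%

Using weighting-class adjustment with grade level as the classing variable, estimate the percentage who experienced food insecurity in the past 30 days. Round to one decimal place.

Response rates by class: Grade 5 39/60 = 65%, Grade 6 20/100 = 20%, Grade 7 96/120 = 80%, Grade 8 150/200 = 75%, Grade 9 306/360 = 85%.
With weight = n_sampled/n_responded per class, the weighted class total is n_sampled:
  Grade 5: 60 × 31.4 = 1884
  Grade 6: 100 × 28.5 = 2850
  Grade 7: 120 × 10.8 = 1296
  Grade 8: 200 × 40.3 = 8060
  Grade 9: 360 × 56.2 = 20,232
Adjusted estimate = 34,322 / 840 = 40.8595 → 40.9%.

40.9%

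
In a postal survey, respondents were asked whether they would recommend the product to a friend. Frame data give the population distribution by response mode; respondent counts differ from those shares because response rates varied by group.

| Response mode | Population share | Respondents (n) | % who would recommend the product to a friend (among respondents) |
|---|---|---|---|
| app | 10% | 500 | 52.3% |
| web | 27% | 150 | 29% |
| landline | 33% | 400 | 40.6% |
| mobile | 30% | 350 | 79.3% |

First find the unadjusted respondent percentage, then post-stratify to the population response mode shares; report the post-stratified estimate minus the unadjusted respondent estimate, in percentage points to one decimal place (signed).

-3.0 percentage points

Unadjusted (pooled respondent) estimate weights by respondent counts:
  (500/1400)×52.3 + (150/1400)×29 + (400/1400)×40.6 + (350/1400)×79.3 = 53.2107%
Post-stratified estimate weights by population shares:
  0.1×52.3 + 0.27×29 + 0.33×40.6 + 0.3×79.3 = 50.248%
Difference = 50.248 − 53.2107 = -2.9627 pp.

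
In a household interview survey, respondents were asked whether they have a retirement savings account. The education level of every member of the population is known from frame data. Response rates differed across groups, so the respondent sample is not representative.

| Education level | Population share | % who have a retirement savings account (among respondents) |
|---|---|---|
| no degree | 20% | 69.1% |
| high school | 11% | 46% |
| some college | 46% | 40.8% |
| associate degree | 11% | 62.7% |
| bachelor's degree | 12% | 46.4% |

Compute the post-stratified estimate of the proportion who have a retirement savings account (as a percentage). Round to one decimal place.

Reweight to the known education level distribution:
  no degree: 0.2 × 69.1 = 13.82
  high school: 0.11 × 46 = 5.06
  some college: 0.46 × 40.8 = 18.768
  associate degree: 0.11 × 62.7 = 6.897
  bachelor's degree: 0.12 × 46.4 = 5.568
Post-stratified estimate = 50.113 → 50.1%.

50.1%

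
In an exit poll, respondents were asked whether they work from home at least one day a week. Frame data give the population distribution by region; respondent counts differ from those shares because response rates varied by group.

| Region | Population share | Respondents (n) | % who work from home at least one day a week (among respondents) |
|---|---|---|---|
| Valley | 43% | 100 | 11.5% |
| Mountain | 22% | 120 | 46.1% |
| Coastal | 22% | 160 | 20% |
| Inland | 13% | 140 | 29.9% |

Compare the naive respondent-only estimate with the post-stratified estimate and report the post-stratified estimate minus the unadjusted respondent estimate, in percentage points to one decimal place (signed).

-3.7 percentage points

Without adjustment, the pooled respondent share is:
  (100/520)×11.5 + (120/520)×46.1 + (160/520)×20 + (140/520)×29.9 = 27.0538%
Post-stratified estimate weights by population shares:
  0.43×11.5 + 0.22×46.1 + 0.22×20 + 0.13×29.9 = 23.374%
Difference = 23.374 − 27.0538 = -3.6798 pp.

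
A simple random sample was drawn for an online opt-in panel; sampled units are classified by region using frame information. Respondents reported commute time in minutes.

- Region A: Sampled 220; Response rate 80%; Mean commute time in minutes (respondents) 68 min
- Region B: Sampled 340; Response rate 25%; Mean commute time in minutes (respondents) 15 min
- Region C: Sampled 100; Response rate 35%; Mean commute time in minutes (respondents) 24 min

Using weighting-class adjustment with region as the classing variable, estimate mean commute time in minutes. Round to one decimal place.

34.0

With weight = n_sampled/n_responded per class, the weighted class total is n_sampled:
  Region A: 220 × 68 = 14,960
  Region B: 340 × 15 = 5100
  Region C: 100 × 24 = 2400
Adjusted estimate = 22,460 / 660 = 34.0303 → 34.0.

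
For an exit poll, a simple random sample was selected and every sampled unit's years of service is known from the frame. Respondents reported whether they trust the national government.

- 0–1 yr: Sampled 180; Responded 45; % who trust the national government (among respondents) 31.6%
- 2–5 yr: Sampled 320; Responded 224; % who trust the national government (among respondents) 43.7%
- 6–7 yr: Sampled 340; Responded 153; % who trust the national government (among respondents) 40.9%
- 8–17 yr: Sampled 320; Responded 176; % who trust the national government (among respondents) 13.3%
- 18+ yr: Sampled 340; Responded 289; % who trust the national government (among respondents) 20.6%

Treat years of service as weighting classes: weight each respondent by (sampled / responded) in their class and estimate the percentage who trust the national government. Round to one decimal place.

Response rates by class: 0–1 yr 45/180 = 25%, 2–5 yr 224/320 = 70%, 6–7 yr 153/340 = 45%, 8–17 yr 176/320 = 55%, 18+ yr 289/340 = 85%.
With weight = n_sampled/n_responded per class, the weighted class total is n_sampled:
  0–1 yr: 180 × 31.6 = 5688
  2–5 yr: 320 × 43.7 = 13,984
  6–7 yr: 340 × 40.9 = 13,906
  8–17 yr: 320 × 13.3 = 4256
  18+ yr: 340 × 20.6 = 7004
Adjusted estimate = 44,838 / 1,500 = 29.892 → 29.9%.

29.9%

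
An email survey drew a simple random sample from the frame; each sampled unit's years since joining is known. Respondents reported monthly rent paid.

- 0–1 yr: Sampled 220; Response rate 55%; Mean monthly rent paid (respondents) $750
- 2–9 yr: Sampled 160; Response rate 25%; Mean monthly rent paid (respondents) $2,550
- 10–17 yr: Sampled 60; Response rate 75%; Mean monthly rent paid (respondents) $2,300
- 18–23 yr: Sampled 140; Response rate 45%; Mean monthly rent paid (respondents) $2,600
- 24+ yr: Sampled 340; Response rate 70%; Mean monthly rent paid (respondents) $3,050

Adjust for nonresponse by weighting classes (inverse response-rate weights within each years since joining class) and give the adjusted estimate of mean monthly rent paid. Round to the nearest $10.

$2,300

Each respondent's weight = sampled/responded in their class; summing within a class gives n_sampled, so:
  0–1 yr: 220 × 750 = 165,000
  2–9 yr: 160 × 2550 = 408,000
  10–17 yr: 60 × 2300 = 138,000
  18–23 yr: 140 × 2600 = 364,000
  24+ yr: 340 × 3050 = 1,037,000
Adjusted estimate = 2,112,000 / 920 = 2295.65 → $2,300.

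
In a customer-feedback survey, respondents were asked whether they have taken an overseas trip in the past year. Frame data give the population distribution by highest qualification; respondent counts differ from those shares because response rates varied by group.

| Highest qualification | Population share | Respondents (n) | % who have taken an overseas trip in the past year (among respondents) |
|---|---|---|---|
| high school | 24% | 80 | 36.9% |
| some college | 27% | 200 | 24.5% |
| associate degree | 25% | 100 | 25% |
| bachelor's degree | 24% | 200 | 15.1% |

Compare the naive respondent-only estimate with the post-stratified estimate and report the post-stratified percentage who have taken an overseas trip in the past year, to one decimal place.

Without adjustment, the pooled respondent share is:
  (80/580)×36.9 + (200/580)×24.5 + (100/580)×25 + (200/580)×15.1 = 23.0552%
Post-stratifying to population shares instead:
  0.24×36.9 + 0.27×24.5 + 0.25×25 + 0.24×15.1 = 25.345%

25.3%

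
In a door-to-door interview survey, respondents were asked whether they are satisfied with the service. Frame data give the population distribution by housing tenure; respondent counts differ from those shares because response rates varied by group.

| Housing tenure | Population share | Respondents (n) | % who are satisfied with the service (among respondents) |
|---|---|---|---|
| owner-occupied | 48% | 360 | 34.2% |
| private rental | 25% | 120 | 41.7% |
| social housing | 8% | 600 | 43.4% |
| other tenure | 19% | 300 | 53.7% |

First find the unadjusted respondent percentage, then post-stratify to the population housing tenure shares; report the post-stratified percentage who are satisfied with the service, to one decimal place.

Unadjusted (pooled respondent) estimate weights by respondent counts:
  (360/1380)×34.2 + (120/1380)×41.7 + (600/1380)×43.4 + (300/1380)×53.7 = 43.0913%
Post-stratifying to population shares instead:
  0.48×34.2 + 0.25×41.7 + 0.08×43.4 + 0.19×53.7 = 40.516%

40.5%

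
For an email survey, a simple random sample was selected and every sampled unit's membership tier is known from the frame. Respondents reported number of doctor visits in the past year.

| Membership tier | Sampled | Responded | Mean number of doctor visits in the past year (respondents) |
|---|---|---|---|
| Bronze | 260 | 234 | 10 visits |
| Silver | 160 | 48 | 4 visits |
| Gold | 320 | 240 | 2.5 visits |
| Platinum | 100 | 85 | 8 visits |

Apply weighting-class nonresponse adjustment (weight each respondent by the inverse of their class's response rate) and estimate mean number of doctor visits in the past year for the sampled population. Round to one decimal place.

5.8

Response rates by class: Bronze 234/260 = 90%, Silver 48/160 = 30%, Gold 240/320 = 75%, Platinum 85/100 = 85%.
Each respondent's weight = sampled/responded in their class; summing within a class gives n_sampled, so:
  Bronze: 260 × 10 = 2600
  Silver: 160 × 4 = 640
  Gold: 320 × 2.5 = 800
  Platinum: 100 × 8 = 800
Adjusted estimate = 4840 / 840 = 5.7619 → 5.8.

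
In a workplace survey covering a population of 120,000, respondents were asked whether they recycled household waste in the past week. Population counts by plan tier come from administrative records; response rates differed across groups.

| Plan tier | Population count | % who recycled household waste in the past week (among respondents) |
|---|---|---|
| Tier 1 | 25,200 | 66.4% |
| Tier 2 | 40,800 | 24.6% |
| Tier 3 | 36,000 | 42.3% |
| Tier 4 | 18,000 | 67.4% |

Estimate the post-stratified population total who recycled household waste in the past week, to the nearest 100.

54,100

Apply each group's respondent rate to its population count:
  Tier 1: 25,200 × 66.4% = 16732.8
  Tier 2: 40,800 × 24.6% = 10036.8
  Tier 3: 36,000 × 42.3% = 15,228
  Tier 4: 18,000 × 67.4% = 12,132
Estimated total = 54129.6 → 54,100.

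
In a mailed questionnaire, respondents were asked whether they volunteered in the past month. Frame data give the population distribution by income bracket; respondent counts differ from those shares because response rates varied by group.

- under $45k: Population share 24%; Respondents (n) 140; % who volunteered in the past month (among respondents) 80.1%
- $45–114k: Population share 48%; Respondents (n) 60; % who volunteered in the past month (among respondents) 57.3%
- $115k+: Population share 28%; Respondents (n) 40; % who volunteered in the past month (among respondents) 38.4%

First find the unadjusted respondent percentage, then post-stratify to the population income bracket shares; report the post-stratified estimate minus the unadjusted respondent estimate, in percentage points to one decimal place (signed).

Naive respondent-only estimate (weights = respondent counts):
  (140/240)×80.1 + (60/240)×57.3 + (40/240)×38.4 = 67.45%
Reweighting by population income bracket shares:
  0.24×80.1 + 0.48×57.3 + 0.28×38.4 = 57.48%
Difference = 57.48 − 67.45 = -9.97 pp.

-10.0 percentage points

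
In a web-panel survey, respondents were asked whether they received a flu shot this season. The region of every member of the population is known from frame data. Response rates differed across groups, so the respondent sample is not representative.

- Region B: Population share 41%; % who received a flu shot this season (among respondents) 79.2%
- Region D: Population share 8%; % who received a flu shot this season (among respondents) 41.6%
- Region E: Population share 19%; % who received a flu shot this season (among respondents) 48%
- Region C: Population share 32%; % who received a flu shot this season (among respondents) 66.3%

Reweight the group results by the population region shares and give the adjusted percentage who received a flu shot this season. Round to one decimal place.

66.1%

Each cell contributes population-share × respondent value:
  Region B: 0.41 × 79.2 = 32.472
  Region D: 0.08 × 41.6 = 3.328
  Region E: 0.19 × 48 = 9.12
  Region C: 0.32 × 66.3 = 21.216
Post-stratified estimate = 66.136 → 66.1%.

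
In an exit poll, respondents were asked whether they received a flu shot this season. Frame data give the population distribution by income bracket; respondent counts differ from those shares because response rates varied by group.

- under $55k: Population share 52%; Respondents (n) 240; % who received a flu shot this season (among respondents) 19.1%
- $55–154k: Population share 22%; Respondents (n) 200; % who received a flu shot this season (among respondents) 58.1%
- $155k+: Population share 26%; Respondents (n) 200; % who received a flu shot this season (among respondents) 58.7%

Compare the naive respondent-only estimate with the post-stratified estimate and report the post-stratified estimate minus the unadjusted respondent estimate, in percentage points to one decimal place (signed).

-5.7 percentage points

Without adjustment, the pooled respondent share is:
  (240/640)×19.1 + (200/640)×58.1 + (200/640)×58.7 = 43.6625%
Reweighting by population income bracket shares:
  0.52×19.1 + 0.22×58.1 + 0.26×58.7 = 37.976%
Difference = 37.976 − 43.6625 = -5.6865 pp.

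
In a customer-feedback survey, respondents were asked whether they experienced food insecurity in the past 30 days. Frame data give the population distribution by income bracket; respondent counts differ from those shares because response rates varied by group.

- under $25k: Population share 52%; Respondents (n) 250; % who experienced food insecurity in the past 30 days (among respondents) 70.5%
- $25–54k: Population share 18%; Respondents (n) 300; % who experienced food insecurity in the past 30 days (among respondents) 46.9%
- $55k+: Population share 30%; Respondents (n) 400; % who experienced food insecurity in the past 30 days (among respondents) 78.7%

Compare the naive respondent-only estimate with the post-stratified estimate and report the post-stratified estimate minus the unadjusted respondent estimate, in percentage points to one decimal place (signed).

+2.2 percentage points

Naive respondent-only estimate (weights = respondent counts):
  (250/950)×70.5 + (300/950)×46.9 + (400/950)×78.7 = 66.5%
Post-stratifying to population shares instead:
  0.52×70.5 + 0.18×46.9 + 0.3×78.7 = 68.712%
Difference = 68.712 − 66.5 = 2.212 pp.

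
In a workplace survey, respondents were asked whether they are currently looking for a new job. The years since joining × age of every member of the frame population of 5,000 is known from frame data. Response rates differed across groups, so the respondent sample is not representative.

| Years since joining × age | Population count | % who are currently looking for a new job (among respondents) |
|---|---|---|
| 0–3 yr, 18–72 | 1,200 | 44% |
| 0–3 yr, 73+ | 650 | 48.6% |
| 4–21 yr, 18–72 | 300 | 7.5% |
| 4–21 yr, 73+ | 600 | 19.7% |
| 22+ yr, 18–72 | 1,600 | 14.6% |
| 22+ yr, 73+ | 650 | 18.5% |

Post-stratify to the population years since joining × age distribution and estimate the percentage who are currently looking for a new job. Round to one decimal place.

26.8%

Weight each group's respondent value by its population share:
  0–3 yr, 18–72: (1,200/5,000) × 44 = 10.56
  0–3 yr, 73+: (650/5,000) × 48.6 = 6.318
  4–21 yr, 18–72: (300/5,000) × 7.5 = 0.45
  4–21 yr, 73+: (600/5,000) × 19.7 = 2.364
  22+ yr, 18–72: (1,600/5,000) × 14.6 = 4.672
  22+ yr, 73+: (650/5,000) × 18.5 = 2.405
Post-stratified estimate = 26.769 → 26.8%.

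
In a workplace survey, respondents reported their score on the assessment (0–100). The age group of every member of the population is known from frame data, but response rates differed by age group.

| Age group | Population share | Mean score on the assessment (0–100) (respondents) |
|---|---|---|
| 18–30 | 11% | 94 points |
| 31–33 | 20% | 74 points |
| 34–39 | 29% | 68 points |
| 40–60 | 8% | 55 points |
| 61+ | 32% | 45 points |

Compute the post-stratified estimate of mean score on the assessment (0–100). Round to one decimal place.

Weight each group's respondent value by its population share:
  18–30: 0.11 × 94 = 10.34
  31–33: 0.2 × 74 = 14.8
  34–39: 0.29 × 68 = 19.72
  40–60: 0.08 × 55 = 4.4
  61+: 0.32 × 45 = 14.4
Post-stratified estimate = 63.66 → 63.7.

63.7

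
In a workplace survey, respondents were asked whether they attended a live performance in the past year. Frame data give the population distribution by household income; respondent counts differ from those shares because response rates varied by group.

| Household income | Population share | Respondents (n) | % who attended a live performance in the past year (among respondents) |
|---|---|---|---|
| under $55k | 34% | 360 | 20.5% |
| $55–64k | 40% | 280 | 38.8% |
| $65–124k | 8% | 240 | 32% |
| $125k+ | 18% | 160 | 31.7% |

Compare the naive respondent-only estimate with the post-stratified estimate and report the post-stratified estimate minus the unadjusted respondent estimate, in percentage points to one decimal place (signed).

Without adjustment, the pooled respondent share is:
  (360/1040)×20.5 + (280/1040)×38.8 + (240/1040)×32 + (160/1040)×31.7 = 29.8038%
Reweighting by population household income shares:
  0.34×20.5 + 0.4×38.8 + 0.08×32 + 0.18×31.7 = 30.756%
Difference = 30.756 − 29.8038 = 0.9522 pp.

+1.0 percentage points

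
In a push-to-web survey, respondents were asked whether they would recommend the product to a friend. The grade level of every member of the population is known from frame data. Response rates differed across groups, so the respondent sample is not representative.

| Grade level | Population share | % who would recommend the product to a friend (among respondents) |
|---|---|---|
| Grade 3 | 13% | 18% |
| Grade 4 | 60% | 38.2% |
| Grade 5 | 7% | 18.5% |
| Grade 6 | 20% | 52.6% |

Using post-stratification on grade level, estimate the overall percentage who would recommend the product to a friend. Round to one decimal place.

37.1%

Each cell contributes population-share × respondent value:
  Grade 3: 0.13 × 18 = 2.34
  Grade 4: 0.6 × 38.2 = 22.92
  Grade 5: 0.07 × 18.5 = 1.295
  Grade 6: 0.2 × 52.6 = 10.52
Post-stratified estimate = 37.075 → 37.1%.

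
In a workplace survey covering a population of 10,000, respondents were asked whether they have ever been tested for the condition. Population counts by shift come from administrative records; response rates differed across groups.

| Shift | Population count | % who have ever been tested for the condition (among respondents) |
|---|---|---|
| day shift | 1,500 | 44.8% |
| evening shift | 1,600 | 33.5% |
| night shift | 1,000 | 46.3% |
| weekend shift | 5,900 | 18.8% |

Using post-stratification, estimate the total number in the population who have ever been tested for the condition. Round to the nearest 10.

Apply each group's respondent rate to its population count:
  day shift: 1,500 × 44.8% = 672
  evening shift: 1,600 × 33.5% = 536
  night shift: 1,000 × 46.3% = 463
  weekend shift: 5,900 × 18.8% = 1109.2
Estimated total = 2780.2 → 2,780.

2,780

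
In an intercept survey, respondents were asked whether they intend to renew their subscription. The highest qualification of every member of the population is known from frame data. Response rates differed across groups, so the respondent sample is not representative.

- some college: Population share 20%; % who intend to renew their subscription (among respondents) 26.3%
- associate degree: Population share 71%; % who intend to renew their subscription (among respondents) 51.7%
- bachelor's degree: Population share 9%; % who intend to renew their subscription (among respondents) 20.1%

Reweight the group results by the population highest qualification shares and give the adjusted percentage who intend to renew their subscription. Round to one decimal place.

43.8%

Each cell contributes population-share × respondent value:
  some college: 0.2 × 26.3 = 5.26
  associate degree: 0.71 × 51.7 = 36.707
  bachelor's degree: 0.09 × 20.1 = 1.809
Post-stratified estimate = 43.776 → 43.8%.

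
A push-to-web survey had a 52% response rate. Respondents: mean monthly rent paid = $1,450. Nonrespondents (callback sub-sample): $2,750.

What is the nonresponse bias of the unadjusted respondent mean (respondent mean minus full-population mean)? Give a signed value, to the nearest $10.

-$620

Nonresponse fraction = 1 − 0.52 = 0.48.
Bias = (nonresponse fraction) × (respondent mean − nonrespondent mean)
     = 0.48 × (1450 − 2750) = 0.48 × -1300 = -624.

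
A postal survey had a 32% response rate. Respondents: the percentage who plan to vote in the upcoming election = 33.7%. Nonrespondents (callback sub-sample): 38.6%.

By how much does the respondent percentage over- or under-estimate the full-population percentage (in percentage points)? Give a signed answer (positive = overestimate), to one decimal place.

Nonresponse fraction = 1 − 0.32 = 0.68.
Bias = (nonresponse fraction) × (respondent percentage − nonrespondent percentage)
     = 0.68 × (33.7 − 38.6) = 0.68 × -4.9 = -3.332.

-3.3 percentage points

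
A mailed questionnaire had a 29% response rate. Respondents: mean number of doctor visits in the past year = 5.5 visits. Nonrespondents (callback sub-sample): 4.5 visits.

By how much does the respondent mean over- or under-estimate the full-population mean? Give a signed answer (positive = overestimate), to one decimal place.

+0.7

Nonresponse fraction = 1 − 0.29 = 0.71.
Bias = (nonresponse fraction) × (respondent mean − nonrespondent mean)
     = 0.71 × (5.5 − 4.5) = 0.71 × 1 = 0.71.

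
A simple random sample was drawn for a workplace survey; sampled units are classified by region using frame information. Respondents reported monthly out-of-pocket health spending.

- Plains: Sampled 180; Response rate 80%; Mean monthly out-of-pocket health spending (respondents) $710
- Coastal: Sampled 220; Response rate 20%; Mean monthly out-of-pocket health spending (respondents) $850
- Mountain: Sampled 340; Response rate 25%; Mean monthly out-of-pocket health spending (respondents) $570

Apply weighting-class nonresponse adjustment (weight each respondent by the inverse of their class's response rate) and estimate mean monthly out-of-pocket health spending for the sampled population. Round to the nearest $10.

$690

Each respondent's weight = sampled/responded in their class; summing within a class gives n_sampled, so:
  Plains: 180 × 710 = 127,800
  Coastal: 220 × 850 = 187,000
  Mountain: 340 × 570 = 193,800
Adjusted estimate = 508,600 / 740 = 687.297 → $690.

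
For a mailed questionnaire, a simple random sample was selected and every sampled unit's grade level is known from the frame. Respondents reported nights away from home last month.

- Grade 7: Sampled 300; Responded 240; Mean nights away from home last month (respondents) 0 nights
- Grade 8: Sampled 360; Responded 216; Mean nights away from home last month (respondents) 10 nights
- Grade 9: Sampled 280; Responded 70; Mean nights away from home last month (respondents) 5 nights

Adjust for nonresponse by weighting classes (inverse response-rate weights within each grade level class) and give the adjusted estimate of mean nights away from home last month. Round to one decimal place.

Class response rates: Grade 7 240/300 = 80%, Grade 8 216/360 = 60%, Grade 9 70/280 = 25%.
Each respondent's weight = sampled/responded in their class; summing within a class gives n_sampled, so:
  Grade 7: 300 × 0 = 0
  Grade 8: 360 × 10 = 3600
  Grade 9: 280 × 5 = 1400
Adjusted estimate = 5000 / 940 = 5.31915 → 5.3.

5.3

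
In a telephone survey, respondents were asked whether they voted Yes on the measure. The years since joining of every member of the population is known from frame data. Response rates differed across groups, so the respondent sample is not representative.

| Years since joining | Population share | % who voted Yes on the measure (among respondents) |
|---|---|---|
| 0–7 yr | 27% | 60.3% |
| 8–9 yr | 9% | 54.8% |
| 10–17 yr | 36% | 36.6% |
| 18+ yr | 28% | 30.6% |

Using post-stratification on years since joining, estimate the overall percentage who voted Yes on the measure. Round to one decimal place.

Reweight to the known years since joining distribution:
  0–7 yr: 0.27 × 60.3 = 16.281
  8–9 yr: 0.09 × 54.8 = 4.932
  10–17 yr: 0.36 × 36.6 = 13.176
  18+ yr: 0.28 × 30.6 = 8.568
Post-stratified estimate = 42.957 → 43.0%.

43.0%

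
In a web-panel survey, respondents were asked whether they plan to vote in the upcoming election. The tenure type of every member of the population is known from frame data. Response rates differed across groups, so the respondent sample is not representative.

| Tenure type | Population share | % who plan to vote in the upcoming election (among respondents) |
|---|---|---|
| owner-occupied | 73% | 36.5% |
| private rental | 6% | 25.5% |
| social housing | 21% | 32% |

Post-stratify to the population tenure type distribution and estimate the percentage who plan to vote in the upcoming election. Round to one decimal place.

34.9%

Weight each group's respondent value by its population share:
  owner-occupied: 0.73 × 36.5 = 26.645
  private rental: 0.06 × 25.5 = 1.53
  social housing: 0.21 × 32 = 6.72
Post-stratified estimate = 34.895 → 34.9%.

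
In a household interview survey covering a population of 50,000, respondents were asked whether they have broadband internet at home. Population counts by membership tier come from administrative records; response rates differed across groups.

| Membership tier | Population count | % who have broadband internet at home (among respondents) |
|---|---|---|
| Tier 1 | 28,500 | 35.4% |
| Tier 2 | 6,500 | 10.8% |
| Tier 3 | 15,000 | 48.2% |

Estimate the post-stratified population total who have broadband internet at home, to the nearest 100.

18,000

Each cell contributes its population count × the respondent rate:
  Tier 1: 28,500 × 35.4% = 10,089
  Tier 2: 6,500 × 10.8% = 702
  Tier 3: 15,000 × 48.2% = 7230
Estimated total = 18,021 → 18,000.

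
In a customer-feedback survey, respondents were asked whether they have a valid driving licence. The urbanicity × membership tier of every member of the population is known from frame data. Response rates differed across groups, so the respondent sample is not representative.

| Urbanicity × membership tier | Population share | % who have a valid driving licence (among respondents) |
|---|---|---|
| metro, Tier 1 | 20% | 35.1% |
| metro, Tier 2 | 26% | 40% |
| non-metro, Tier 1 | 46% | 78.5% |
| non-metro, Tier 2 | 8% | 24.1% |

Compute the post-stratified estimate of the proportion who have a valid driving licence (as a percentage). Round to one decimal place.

55.5%

Reweight to the known urbanicity × membership tier distribution:
  metro, Tier 1: 0.2 × 35.1 = 7.02
  metro, Tier 2: 0.26 × 40 = 10.4
  non-metro, Tier 1: 0.46 × 78.5 = 36.11
  non-metro, Tier 2: 0.08 × 24.1 = 1.928
Post-stratified estimate = 55.458 → 55.5%.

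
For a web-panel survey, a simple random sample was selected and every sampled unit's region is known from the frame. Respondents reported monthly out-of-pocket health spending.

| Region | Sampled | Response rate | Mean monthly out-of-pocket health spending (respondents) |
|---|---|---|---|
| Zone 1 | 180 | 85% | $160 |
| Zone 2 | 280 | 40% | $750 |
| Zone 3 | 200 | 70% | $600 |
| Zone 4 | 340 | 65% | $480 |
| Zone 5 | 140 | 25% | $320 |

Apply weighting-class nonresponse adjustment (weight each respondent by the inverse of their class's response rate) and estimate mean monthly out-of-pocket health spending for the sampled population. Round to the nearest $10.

$500

Each respondent's weight = sampled/responded in their class; summing within a class gives n_sampled, so:
  Zone 1: 180 × 160 = 28,800
  Zone 2: 280 × 750 = 210,000
  Zone 3: 200 × 600 = 120,000
  Zone 4: 340 × 480 = 163,200
  Zone 5: 140 × 320 = 44,800
Adjusted estimate = 566,800 / 1,140 = 497.193 → $500.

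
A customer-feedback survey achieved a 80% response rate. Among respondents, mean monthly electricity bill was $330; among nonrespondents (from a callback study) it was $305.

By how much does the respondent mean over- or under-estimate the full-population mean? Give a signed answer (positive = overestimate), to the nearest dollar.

Nonresponse fraction = 1 − 0.8 = 0.2.
Bias = (nonresponse fraction) × (respondent mean − nonrespondent mean)
     = 0.2 × (330 − 305) = 0.2 × 25 = 5.

+$5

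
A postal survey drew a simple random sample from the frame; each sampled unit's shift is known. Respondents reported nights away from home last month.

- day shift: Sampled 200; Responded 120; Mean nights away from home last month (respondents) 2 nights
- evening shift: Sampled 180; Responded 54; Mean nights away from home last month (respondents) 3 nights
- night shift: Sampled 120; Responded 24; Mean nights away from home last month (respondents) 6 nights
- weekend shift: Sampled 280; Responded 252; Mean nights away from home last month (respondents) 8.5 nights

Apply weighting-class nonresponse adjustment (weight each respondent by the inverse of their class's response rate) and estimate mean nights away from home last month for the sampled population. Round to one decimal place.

Class response rates: day shift 120/200 = 60%, evening shift 54/180 = 30%, night shift 24/120 = 20%, weekend shift 252/280 = 90%.
With weight = n_sampled/n_responded per class, the weighted class total is n_sampled:
  day shift: 200 × 2 = 400
  evening shift: 180 × 3 = 540
  night shift: 120 × 6 = 720
  weekend shift: 280 × 8.5 = 2380
Adjusted estimate = 4040 / 780 = 5.17949 → 5.2.

5.2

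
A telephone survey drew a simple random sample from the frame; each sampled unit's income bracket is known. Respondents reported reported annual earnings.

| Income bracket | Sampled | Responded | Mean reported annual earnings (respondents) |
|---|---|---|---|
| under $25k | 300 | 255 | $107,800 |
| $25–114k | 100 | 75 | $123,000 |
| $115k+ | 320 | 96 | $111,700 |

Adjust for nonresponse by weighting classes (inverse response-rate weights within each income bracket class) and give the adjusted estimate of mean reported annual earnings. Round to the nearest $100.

$111,600

Response rates by class: under $25k 255/300 = 85%, $25–114k 75/100 = 75%, $115k+ 96/320 = 30%.
Each respondent's weight = sampled/responded in their class; summing within a class gives n_sampled, so:
  under $25k: 300 × 107,800 = 32,340,000
  $25–114k: 100 × 123,000 = 12,300,000
  $115k+: 320 × 111,700 = 35,744,000
Adjusted estimate = 80,384,000 / 720 = 111644 → $111,600.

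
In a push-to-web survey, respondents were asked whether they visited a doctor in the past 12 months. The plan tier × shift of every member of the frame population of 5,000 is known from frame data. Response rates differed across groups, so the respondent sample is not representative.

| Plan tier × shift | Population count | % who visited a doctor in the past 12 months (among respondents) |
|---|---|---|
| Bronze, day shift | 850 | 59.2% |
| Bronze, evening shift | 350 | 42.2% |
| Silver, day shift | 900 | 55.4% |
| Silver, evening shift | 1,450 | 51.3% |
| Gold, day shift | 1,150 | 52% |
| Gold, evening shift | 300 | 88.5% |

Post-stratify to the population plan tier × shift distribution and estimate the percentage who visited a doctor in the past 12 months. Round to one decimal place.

55.1%

Each cell contributes population-share × respondent value:
  Bronze, day shift: (850/5,000) × 59.2 = 10.064
  Bronze, evening shift: (350/5,000) × 42.2 = 2.954
  Silver, day shift: (900/5,000) × 55.4 = 9.972
  Silver, evening shift: (1,450/5,000) × 51.3 = 14.877
  Gold, day shift: (1,150/5,000) × 52 = 11.96
  Gold, evening shift: (300/5,000) × 88.5 = 5.31
Post-stratified estimate = 55.137 → 55.1%.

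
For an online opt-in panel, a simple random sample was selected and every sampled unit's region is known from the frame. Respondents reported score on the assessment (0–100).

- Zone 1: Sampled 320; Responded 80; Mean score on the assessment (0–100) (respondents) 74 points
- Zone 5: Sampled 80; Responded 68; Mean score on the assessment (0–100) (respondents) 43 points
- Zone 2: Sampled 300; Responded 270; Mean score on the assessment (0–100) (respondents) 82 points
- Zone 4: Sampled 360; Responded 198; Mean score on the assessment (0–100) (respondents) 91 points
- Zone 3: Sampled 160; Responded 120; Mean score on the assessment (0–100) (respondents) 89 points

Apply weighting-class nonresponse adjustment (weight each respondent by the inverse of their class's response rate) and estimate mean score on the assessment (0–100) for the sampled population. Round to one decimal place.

80.9

Class response rates: Zone 1 80/320 = 25%, Zone 5 68/80 = 85%, Zone 2 270/300 = 90%, Zone 4 198/360 = 55%, Zone 3 120/160 = 75%.
Weighting each respondent by the inverse class response rate inflates each class back to its sampled size, so the class weight is n_sampled:
  Zone 1: 320 × 74 = 23,680
  Zone 5: 80 × 43 = 3440
  Zone 2: 300 × 82 = 24,600
  Zone 4: 360 × 91 = 32,760
  Zone 3: 160 × 89 = 14,240
Adjusted estimate = 98,720 / 1,220 = 80.918 → 80.9.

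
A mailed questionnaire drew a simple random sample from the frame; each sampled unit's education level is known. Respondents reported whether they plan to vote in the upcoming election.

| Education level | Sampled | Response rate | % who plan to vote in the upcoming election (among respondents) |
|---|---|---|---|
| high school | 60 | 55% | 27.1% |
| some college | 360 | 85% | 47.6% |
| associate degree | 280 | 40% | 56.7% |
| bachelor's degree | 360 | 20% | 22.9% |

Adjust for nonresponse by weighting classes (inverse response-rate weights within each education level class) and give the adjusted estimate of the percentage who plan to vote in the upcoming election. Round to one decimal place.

40.5%

Each respondent's weight = sampled/responded in their class; summing within a class gives n_sampled, so:
  high school: 60 × 27.1 = 1626
  some college: 360 × 47.6 = 17,136
  associate degree: 280 × 56.7 = 15,876
  bachelor's degree: 360 × 22.9 = 8244
Adjusted estimate = 42,882 / 1,060 = 40.4547 → 40.5%.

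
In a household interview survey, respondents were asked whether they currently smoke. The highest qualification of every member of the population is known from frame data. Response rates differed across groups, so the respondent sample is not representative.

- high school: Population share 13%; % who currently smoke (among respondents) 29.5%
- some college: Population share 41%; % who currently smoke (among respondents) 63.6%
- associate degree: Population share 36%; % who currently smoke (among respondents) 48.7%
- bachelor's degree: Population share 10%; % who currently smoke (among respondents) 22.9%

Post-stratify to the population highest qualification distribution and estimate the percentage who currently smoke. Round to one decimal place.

49.7%

Each cell contributes population-share × respondent value:
  high school: 0.13 × 29.5 = 3.835
  some college: 0.41 × 63.6 = 26.076
  associate degree: 0.36 × 48.7 = 17.532
  bachelor's degree: 0.1 × 22.9 = 2.29
Post-stratified estimate = 49.733 → 49.7%.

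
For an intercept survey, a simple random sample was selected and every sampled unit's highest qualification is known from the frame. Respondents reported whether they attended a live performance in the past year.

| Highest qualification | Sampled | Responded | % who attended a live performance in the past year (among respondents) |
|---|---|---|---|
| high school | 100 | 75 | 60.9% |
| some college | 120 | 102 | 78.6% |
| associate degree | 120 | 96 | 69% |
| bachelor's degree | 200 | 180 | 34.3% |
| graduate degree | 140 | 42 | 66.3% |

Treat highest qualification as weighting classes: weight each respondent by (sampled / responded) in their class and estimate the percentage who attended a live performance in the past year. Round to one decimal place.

Class response rates: high school 75/100 = 75%, some college 102/120 = 85%, associate degree 96/120 = 80%, bachelor's degree 180/200 = 90%, graduate degree 42/140 = 30%.
Weighting each respondent by the inverse class response rate inflates each class back to its sampled size, so the class weight is n_sampled:
  high school: 100 × 60.9 = 6090
  some college: 120 × 78.6 = 9432
  associate degree: 120 × 69 = 8280
  bachelor's degree: 200 × 34.3 = 6860
  graduate degree: 140 × 66.3 = 9282
Adjusted estimate = 39,944 / 680 = 58.7412 → 58.7%.

58.7%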